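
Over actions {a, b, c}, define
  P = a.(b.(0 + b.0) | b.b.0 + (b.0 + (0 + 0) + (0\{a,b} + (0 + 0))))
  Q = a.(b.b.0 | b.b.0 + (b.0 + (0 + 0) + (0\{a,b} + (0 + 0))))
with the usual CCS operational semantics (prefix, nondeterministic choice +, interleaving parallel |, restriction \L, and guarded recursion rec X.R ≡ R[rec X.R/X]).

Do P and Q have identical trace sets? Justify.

traces(P) = traces(Q)

LTS(P): 11 reachable states
  s0 = a.(b.(0 + b.0) | b.b.0 + (b.0 + (0 + 0) + (0\{a,b} + (0 + 0)))) has moves --a--▸ s1
  s1 = b.(0 + b.0) | b.b.0 + (b.0 + (0 + 0) + (0\{a,b} + (0 + 0))) has moves --b--▸ s2, --b--▸ s3, --b--▸ s4
  s2 = (0 + b.0) | b.b.0 has moves --b--▸ s5, --b--▸ s6
  s3 = 0 has moves deadlocked
  s4 = b.(0 + b.0) | b.0 has moves --b--▸ s5, --b--▸ s7
  s5 = (0 + b.0) | b.0 has moves --b--▸ s8, --b--▸ s9
  s6 = 0 | b.b.0 has moves --b--▸ s9
  s7 = b.(0 + b.0) | 0 has moves --b--▸ s8
  s8 = (0 + b.0) | 0 has moves --b--▸ s10
  s9 = 0 | b.0 has moves --b--▸ s10
  s10 = 0 | 0 has moves deadlocked
LTS(Q): 11 reachable states
  t0 = a.(b.b.0 | b.b.0 + (b.0 + (0 + 0) + (0\{a,b} + (0 + 0)))) has moves --a--▸ t1
  t1 = b.b.0 | b.b.0 + (b.0 + (0 + 0) + (0\{a,b} + (0 + 0))) has moves --b--▸ t2, --b--▸ t3, --b--▸ t4
  t2 = 0 has moves deadlocked
  t3 = b.0 | b.b.0 has moves --b--▸ t5, --b--▸ t6
  t4 = b.b.0 | b.0 has moves --b--▸ t6, --b--▸ t7
  t5 = 0 | b.b.0 has moves --b--▸ t8
  t6 = b.0 | b.0 has moves --b--▸ t8, --b--▸ t9
  t7 = b.b.0 | 0 has moves --b--▸ t9
  t8 = 0 | b.0 has moves --b--▸ t10
  t9 = b.0 | 0 has moves --b--▸ t10
  t10 = 0 | 0 has moves deadlocked
Coarsest stable partition (strong bisimilarity classes):
  B0 = {s0, t0}
  B1 = {s1, t1}
  B2 = {s10, s3, t10, t2}
  B3 = {s2, s4, t3, t4}
  B4 = {s5, s6, s7, t5, t6, t7}
  B5 = {s8, s9, t8, t9}
s0 ∈ B0, t0 ∈ B0 → same block
Bisimilar ⇒ trace-equivalent.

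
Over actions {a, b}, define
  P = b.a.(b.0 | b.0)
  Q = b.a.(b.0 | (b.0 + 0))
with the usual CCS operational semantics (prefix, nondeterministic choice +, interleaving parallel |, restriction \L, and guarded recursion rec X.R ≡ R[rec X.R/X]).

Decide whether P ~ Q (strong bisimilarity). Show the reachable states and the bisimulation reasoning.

bisimilar

P's transition system — 6 states:
  p0 = b.a.(b.0 | b.0) ⊢ —b→ p1
  p1 = a.(b.0 | b.0) ⊢ —a→ p2
  p2 = b.0 | b.0 ⊢ —b→ p3, —b→ p4
  p3 = 0 | b.0 ⊢ —b→ p5
  p4 = b.0 | 0 ⊢ —b→ p5
  p5 = 0 | 0 ⊢ stopped
Q's transition system — 6 states:
  q0 = b.a.(b.0 | (b.0 + 0)) ⊢ —b→ q1
  q1 = a.(b.0 | (b.0 + 0)) ⊢ —a→ q2
  q2 = b.0 | (b.0 + 0) ⊢ —b→ q3, —b→ q4
  q3 = 0 | (b.0 + 0) ⊢ —b→ q5
  q4 = b.0 | 0 ⊢ —b→ q5
  q5 = 0 | 0 ⊢ stopped
Bisimilarity quotient blocks:
  B0 = {p0, q0}
  B1 = {p1, q1}
  B2 = {p2, q2}
  B3 = {p3, p4, q3, q4}
  B4 = {p5, q5}
p0 ∈ B0, q0 ∈ B0 → same block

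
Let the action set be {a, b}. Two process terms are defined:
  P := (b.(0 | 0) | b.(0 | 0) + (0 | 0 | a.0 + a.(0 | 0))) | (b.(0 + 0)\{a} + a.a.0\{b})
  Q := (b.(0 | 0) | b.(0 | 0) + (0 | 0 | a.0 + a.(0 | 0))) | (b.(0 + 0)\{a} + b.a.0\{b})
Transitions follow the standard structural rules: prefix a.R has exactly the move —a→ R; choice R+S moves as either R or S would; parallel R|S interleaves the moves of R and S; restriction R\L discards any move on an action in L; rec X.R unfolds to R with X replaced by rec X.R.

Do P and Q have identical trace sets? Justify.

trace-distinct — witness ⟨aa⟩

Reachable graph of P (24 states):
  s0 = (b.(0 | 0) | b.(0 | 0) + (0 | 0 | a.0 + a.(0 | 0))) | (b.(0 + 0)\{a} + a.a.0\{b}) ⊢ —a→ s1, —a→ s2, —a→ s3, —b→ s4, —b→ s5, —b→ s6
  s1 = (b.(0 | 0) | b.(0 | 0) + (0 | 0 | a.0 + a.(0 | 0))) | a.0\{b} ⊢ —a→ s7, —a→ s8, —a→ s9, —b→ s10, —b→ s11
  s2 = 0 | 0 | (b.(0 + 0)\{a} + a.a.0\{b}) ⊢ —a→ s9, —b→ s12
  s3 = 0 | 0 | 0 | (b.(0 + 0)\{a} + a.a.0\{b}) ⊢ —a→ s8, —b→ s13
  s4 = (b.(0 | 0) | b.(0 | 0) + (0 | 0 | a.0 + a.(0 | 0))) | (0 + 0)\{a} ⊢ —a→ s12, —a→ s13, —b→ s14, —b→ s15
  s5 = 0 | 0 | b.(0 | 0) | (b.(0 + 0)\{a} + a.a.0\{b}) ⊢ —a→ s10, —b→ s14, —b→ s16
  s6 = b.(0 | 0) | (0 | 0) | (b.(0 + 0)\{a} + a.a.0\{b}) ⊢ —a→ s11, —b→ s15, —b→ s16
  s7 = (b.(0 | 0) | b.(0 | 0) + (0 | 0 | a.0 + a.(0 | 0))) | 0\{b} ⊢ —a→ s17, —a→ s18, —b→ s19, —b→ s20
  s8 = 0 | 0 | 0 | a.0\{b} ⊢ —a→ s17
  s9 = 0 | 0 | a.0\{b} ⊢ —a→ s18
  s10 = 0 | 0 | b.(0 | 0) | a.0\{b} ⊢ —a→ s19, —b→ s21
  s11 = b.(0 | 0) | (0 | 0) | a.0\{b} ⊢ —a→ s20, —b→ s21
  s12 = 0 | 0 | (0 + 0)\{a} ⊢ ∅
  s13 = 0 | 0 | 0 | (0 + 0)\{a} ⊢ ∅
  s14 = 0 | 0 | b.(0 | 0) | (0 + 0)\{a} ⊢ —b→ s22
  s15 = b.(0 | 0) | (0 | 0) | (0 + 0)\{a} ⊢ —b→ s22
  s16 = 0 | 0 | (0 | 0) | (b.(0 + 0)\{a} + a.a.0\{b}) ⊢ —a→ s21, —b→ s22
  s17 = 0 | 0 | 0 | 0\{b} ⊢ ∅
  s18 = 0 | 0 | 0\{b} ⊢ ∅
  s19 = 0 | 0 | b.(0 | 0) | 0\{b} ⊢ —b→ s23
  s20 = b.(0 | 0) | (0 | 0) | 0\{b} ⊢ —b→ s23
  s21 = 0 | 0 | (0 | 0) | a.0\{b} ⊢ —a→ s23
  s22 = 0 | 0 | (0 | 0) | (0 + 0)\{a} ⊢ ∅
  s23 = 0 | 0 | (0 | 0) | 0\{b} ⊢ ∅
Reachable graph of Q (24 states):
  t0 = (b.(0 | 0) | b.(0 | 0) + (0 | 0 | a.0 + a.(0 | 0))) | (b.(0 + 0)\{a} + b.a.0\{b}) ⊢ —a→ t1, —a→ t2, —b→ t3, —b→ t4, —b→ t5, —b→ t6
  t1 = 0 | 0 | (b.(0 + 0)\{a} + b.a.0\{b}) ⊢ —b→ t7, —b→ t8
  t2 = 0 | 0 | 0 | (b.(0 + 0)\{a} + b.a.0\{b}) ⊢ —b→ t10, —b→ t9
  t3 = (b.(0 | 0) | b.(0 | 0) + (0 | 0 | a.0 + a.(0 | 0))) | (0 + 0)\{a} ⊢ —a→ t7, —a→ t9, —b→ t11, —b→ t12
  t4 = (b.(0 | 0) | b.(0 | 0) + (0 | 0 | a.0 + a.(0 | 0))) | a.0\{b} ⊢ —a→ t10, —a→ t13, —a→ t8, —b→ t14, —b→ t15
  t5 = 0 | 0 | b.(0 | 0) | (b.(0 + 0)\{a} + b.a.0\{b}) ⊢ —b→ t11, —b→ t14, —b→ t16
  t6 = b.(0 | 0) | (0 | 0) | (b.(0 + 0)\{a} + b.a.0\{b}) ⊢ —b→ t12, —b→ t15, —b→ t16
  t7 = 0 | 0 | (0 + 0)\{a} ⊢ ∅
  t8 = 0 | 0 | a.0\{b} ⊢ —a→ t17
  t9 = 0 | 0 | 0 | (0 + 0)\{a} ⊢ ∅
  t10 = 0 | 0 | 0 | a.0\{b} ⊢ —a→ t18
  t11 = 0 | 0 | b.(0 | 0) | (0 + 0)\{a} ⊢ —b→ t19
  t12 = b.(0 | 0) | (0 | 0) | (0 + 0)\{a} ⊢ —b→ t19
  t13 = (b.(0 | 0) | b.(0 | 0) + (0 | 0 | a.0 + a.(0 | 0))) | 0\{b} ⊢ —a→ t17, —a→ t18, —b→ t20, —b→ t21
  t14 = 0 | 0 | b.(0 | 0) | a.0\{b} ⊢ —a→ t20, —b→ t22
  t15 = b.(0 | 0) | (0 | 0) | a.0\{b} ⊢ —a→ t21, —b→ t22
  t16 = 0 | 0 | (0 | 0) | (b.(0 + 0)\{a} + b.a.0\{b}) ⊢ —b→ t19, —b→ t22
  t17 = 0 | 0 | 0\{b} ⊢ ∅
  t18 = 0 | 0 | 0 | 0\{b} ⊢ ∅
  t19 = 0 | 0 | (0 | 0) | (0 + 0)\{a} ⊢ ∅
  t20 = 0 | 0 | b.(0 | 0) | 0\{b} ⊢ —b→ t23
  t21 = b.(0 | 0) | (0 | 0) | 0\{b} ⊢ —b→ t23
  t22 = 0 | 0 | (0 | 0) | a.0\{b} ⊢ —a→ t23
  t23 = 0 | 0 | (0 | 0) | 0\{b} ⊢ ∅
Run σ = ⟨aa⟩ on P: start {s0}
  [1] a ⇒ {s1, s2, s3}
  [2] a ⇒ {s7, s8, s9}
  ✓ P
Run σ = ⟨aa⟩ on Q: start {t0}
  [1] a ⇒ {t1, t2}
  [2] a ⇒ ∅  — Q cannot continue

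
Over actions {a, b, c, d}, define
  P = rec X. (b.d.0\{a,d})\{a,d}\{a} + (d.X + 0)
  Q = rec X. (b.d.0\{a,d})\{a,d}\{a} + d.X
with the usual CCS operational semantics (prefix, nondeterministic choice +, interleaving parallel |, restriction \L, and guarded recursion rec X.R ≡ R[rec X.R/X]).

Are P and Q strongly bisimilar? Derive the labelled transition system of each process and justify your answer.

P ~ Q

Reachable graph of P (2 states):
  m0 = rec X. (b.d.0\{a,d})\{a,d}\{a} + (d.X + 0) | —b→ m1, —d→ m0
  m1 = (d.0\{a,d})\{a,d}\{a} | deadlocked
Reachable graph of Q (2 states):
  n0 = rec X. (b.d.0\{a,d})\{a,d}\{a} + d.X | —b→ n1, —d→ n0
  n1 = (d.0\{a,d})\{a,d}\{a} | deadlocked
Coarsest stable partition (strong bisimilarity classes):
  B0 = {m0, n0}
  B1 = {m1, n1}
m0 ∈ B0, n0 ∈ B0 → same block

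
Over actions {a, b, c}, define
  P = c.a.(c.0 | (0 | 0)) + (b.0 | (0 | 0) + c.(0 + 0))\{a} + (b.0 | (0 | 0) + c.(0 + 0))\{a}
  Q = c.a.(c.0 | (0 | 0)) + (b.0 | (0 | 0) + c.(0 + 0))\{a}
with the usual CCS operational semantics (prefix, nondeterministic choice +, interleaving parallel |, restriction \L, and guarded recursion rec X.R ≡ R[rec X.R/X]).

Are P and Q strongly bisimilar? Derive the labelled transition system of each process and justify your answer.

YES

Reachable graph of P (6 states):
  u0 = c.a.(c.0 | (0 | 0)) + (b.0 | (0 | 0) + c.(0 + 0))\{a} + (b.0 | (0 | 0) + c.(0 + 0))\{a} :: ··b··> u1, ··c··> u2, ··c··> u3
  u1 = (0 | (0 | 0))\{a} :: ·
  u2 = (0 + 0)\{a} :: ·
  u3 = a.(c.0 | (0 | 0)) :: ··a··> u4
  u4 = c.0 | (0 | 0) :: ··c··> u5
  u5 = 0 | (0 | 0) :: ·
Reachable graph of Q (6 states):
  v0 = c.a.(c.0 | (0 | 0)) + (b.0 | (0 | 0) + c.(0 + 0))\{a} :: ··b··> v1, ··c··> v2, ··c··> v3
  v1 = (0 | (0 | 0))\{a} :: ·
  v2 = (0 + 0)\{a} :: ·
  v3 = a.(c.0 | (0 | 0)) :: ··a··> v4
  v4 = c.0 | (0 | 0) :: ··c··> v5
  v5 = 0 | (0 | 0) :: ·
Partition-refinement fixed point:
  B0 = {u0, v0}
  B1 = {u1, u2, u5, v1, v2, v5}
  B2 = {u3, v3}
  B3 = {u4, v4}
u0 ∈ B0, v0 ∈ B0 → same block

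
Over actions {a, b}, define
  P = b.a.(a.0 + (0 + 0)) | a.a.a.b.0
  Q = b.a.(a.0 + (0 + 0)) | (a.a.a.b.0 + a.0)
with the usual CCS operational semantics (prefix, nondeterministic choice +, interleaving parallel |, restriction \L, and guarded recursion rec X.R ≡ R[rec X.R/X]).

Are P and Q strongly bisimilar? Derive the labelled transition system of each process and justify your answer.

NO

P's transition system — 20 states:
  s0 = b.a.(a.0 + (0 + 0)) | a.a.a.b.0 → -a-> s1, -b-> s2
  s1 = b.a.(a.0 + (0 + 0)) | a.a.b.0 → -a-> s3, -b-> s4
  s2 = a.(a.0 + (0 + 0)) | a.a.a.b.0 → -a-> s4, -a-> s5
  s3 = b.a.(a.0 + (0 + 0)) | a.b.0 → -a-> s6, -b-> s7
  s4 = a.(a.0 + (0 + 0)) | a.a.b.0 → -a-> s7, -a-> s8
  s5 = (a.0 + (0 + 0)) | a.a.a.b.0 → -a-> s8, -a-> s9
  s6 = b.a.(a.0 + (0 + 0)) | b.0 → -b-> s10, -b-> s11
  s7 = a.(a.0 + (0 + 0)) | a.b.0 → -a-> s10, -a-> s12
  s8 = (a.0 + (0 + 0)) | a.a.b.0 → -a-> s12, -a-> s13
  s9 = 0 | a.a.a.b.0 → -a-> s13
  s10 = a.(a.0 + (0 + 0)) | b.0 → -a-> s14, -b-> s15
  s11 = b.a.(a.0 + (0 + 0)) | 0 → -b-> s15
  s12 = (a.0 + (0 + 0)) | a.b.0 → -a-> s14, -a-> s16
  s13 = 0 | a.a.b.0 → -a-> s16
  s14 = (a.0 + (0 + 0)) | b.0 → -a-> s17, -b-> s18
  s15 = a.(a.0 + (0 + 0)) | 0 → -a-> s18
  s16 = 0 | a.b.0 → -a-> s17
  s17 = 0 | b.0 → -b-> s19
  s18 = (a.0 + (0 + 0)) | 0 → -a-> s19
  s19 = 0 | 0 → deadlocked
Q's transition system — 20 states:
  t0 = b.a.(a.0 + (0 + 0)) | (a.a.a.b.0 + a.0) → -a-> t1, -a-> t2, -b-> t3
  t1 = b.a.(a.0 + (0 + 0)) | 0 → -b-> t4
  t2 = b.a.(a.0 + (0 + 0)) | a.a.b.0 → -a-> t5, -b-> t6
  t3 = a.(a.0 + (0 + 0)) | (a.a.a.b.0 + a.0) → -a-> t4, -a-> t6, -a-> t7
  t4 = a.(a.0 + (0 + 0)) | 0 → -a-> t8
  t5 = b.a.(a.0 + (0 + 0)) | a.b.0 → -a-> t9, -b-> t10
  t6 = a.(a.0 + (0 + 0)) | a.a.b.0 → -a-> t10, -a-> t11
  t7 = (a.0 + (0 + 0)) | (a.a.a.b.0 + a.0) → -a-> t11, -a-> t12, -a-> t8
  t8 = (a.0 + (0 + 0)) | 0 → -a-> t13
  t9 = b.a.(a.0 + (0 + 0)) | b.0 → -b-> t1, -b-> t14
  t10 = a.(a.0 + (0 + 0)) | a.b.0 → -a-> t14, -a-> t15
  t11 = (a.0 + (0 + 0)) | a.a.b.0 → -a-> t15, -a-> t16
  t12 = 0 | (a.a.a.b.0 + a.0) → -a-> t13, -a-> t16
  t13 = 0 | 0 → deadlocked
  t14 = a.(a.0 + (0 + 0)) | b.0 → -a-> t17, -b-> t4
  t15 = (a.0 + (0 + 0)) | a.b.0 → -a-> t17, -a-> t18
  t16 = 0 | a.a.b.0 → -a-> t18
  t17 = (a.0 + (0 + 0)) | b.0 → -a-> t19, -b-> t8
  t18 = 0 | a.b.0 → -a-> t19
  t19 = 0 | b.0 → -b-> t13
Coarsest stable partition (strong bisimilarity classes):
  B0 = {s0}
  B1 = {s1, t2}
  B2 = {s3, t5}
  B3 = {s6, t9}
  B4 = {s11, t1}
  B5 = {s15, t4}
  B6 = {s18, t8}
  B7 = {s19, t13}
  B8 = {s10, t14}
  B9 = {s14, t17}
  B10 = {s17, t19}
  B11 = {s7, t10}
  B12 = {s12, t15}
  B13 = {s16, t18}
  B14 = {s4, t6}
  B15 = {s8, t11}
  B16 = {s13, t16}
  B17 = {s2}
  B18 = {s5}
  B19 = {s9}
  B20 = {t0}
  B21 = {t3}
  B22 = {t7}
  B23 = {t12}
s0 ∈ B0, t0 ∈ B20 → different blocks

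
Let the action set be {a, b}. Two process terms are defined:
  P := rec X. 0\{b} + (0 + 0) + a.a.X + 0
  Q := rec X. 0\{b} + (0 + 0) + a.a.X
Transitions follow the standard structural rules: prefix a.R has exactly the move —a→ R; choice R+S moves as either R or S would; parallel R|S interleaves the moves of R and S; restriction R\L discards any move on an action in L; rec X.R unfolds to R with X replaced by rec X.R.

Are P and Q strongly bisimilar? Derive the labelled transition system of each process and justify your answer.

YES

P's transition system — 2 states:
  u0 = rec X. 0\{b} + (0 + 0) + a.a.X + 0 | —a→ u1
  u1 = a.(rec X. 0\{b} + (0 + 0) + a.a.X + 0) | —a→ u0
Q's transition system — 2 states:
  v0 = rec X. 0\{b} + (0 + 0) + a.a.X | —a→ v1
  v1 = a.(rec X. 0\{b} + (0 + 0) + a.a.X) | —a→ v0
Partition-refinement fixed point:
  B0 = {u0, u1, v0, v1}
u0 ∈ B0, v0 ∈ B0 → same block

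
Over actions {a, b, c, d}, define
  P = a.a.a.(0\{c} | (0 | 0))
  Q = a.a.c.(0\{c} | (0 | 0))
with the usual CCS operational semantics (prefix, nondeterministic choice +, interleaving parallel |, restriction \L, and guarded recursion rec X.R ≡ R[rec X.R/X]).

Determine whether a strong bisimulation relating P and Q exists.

NO

P's transition system — 4 states:
  p0 = a.a.a.(0\{c} | (0 | 0)) | -a-> p1
  p1 = a.a.(0\{c} | (0 | 0)) | -a-> p2
  p2 = a.(0\{c} | (0 | 0)) | -a-> p3
  p3 = 0\{c} | (0 | 0) | ∅
Q's transition system — 4 states:
  q0 = a.a.c.(0\{c} | (0 | 0)) | -a-> q1
  q1 = a.c.(0\{c} | (0 | 0)) | -a-> q2
  q2 = c.(0\{c} | (0 | 0)) | -c-> q3
  q3 = 0\{c} | (0 | 0) | ∅
Bisimilarity quotient blocks:
  B0 = {p0}
  B1 = {p1}
  B2 = {p2}
  B3 = {p3, q3}
  B4 = {q0}
  B5 = {q1}
  B6 = {q2}
p0 ∈ B0, q0 ∈ B4 → different blocks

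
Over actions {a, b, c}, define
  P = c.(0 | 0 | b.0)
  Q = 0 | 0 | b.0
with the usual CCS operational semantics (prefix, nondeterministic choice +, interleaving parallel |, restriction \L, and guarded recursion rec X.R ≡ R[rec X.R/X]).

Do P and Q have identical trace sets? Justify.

traces(P) ≠ traces(Q) — witness ⟨c⟩

Reachable graph of P (3 states):
  u0 = c.(0 | 0 | b.0) :: -c-> u1
  u1 = 0 | 0 | b.0 :: -b-> u2
  u2 = 0 | 0 | 0 :: ∅
Reachable graph of Q (2 states):
  v0 = 0 | 0 | b.0 :: -b-> v1
  v1 = 0 | 0 | 0 :: ∅
Executing c from P (initial set {u0}):
  after c @ step 1: {u1}
  — P admits the full trace.
Executing c from Q (initial set {v0}):
  after c @ step 1: ∅ (Q stuck)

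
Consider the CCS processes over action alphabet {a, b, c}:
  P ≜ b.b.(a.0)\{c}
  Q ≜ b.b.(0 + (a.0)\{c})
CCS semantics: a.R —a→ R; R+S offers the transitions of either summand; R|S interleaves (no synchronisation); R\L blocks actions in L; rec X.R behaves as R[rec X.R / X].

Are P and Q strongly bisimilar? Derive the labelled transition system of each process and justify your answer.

bisimilar

LTS(P): 4 reachable states
  u0 = b.b.(a.0)\{c} ⊢ =b=> u1
  u1 = b.(a.0)\{c} ⊢ =b=> u2
  u2 = (a.0)\{c} ⊢ =a=> u3
  u3 = 0\{c} ⊢ (no moves)
LTS(Q): 4 reachable states
  v0 = b.b.(0 + (a.0)\{c}) ⊢ =b=> v1
  v1 = b.(0 + (a.0)\{c}) ⊢ =b=> v2
  v2 = 0 + (a.0)\{c} ⊢ =a=> v3
  v3 = 0\{c} ⊢ (no moves)
Partition-refinement fixed point:
  B0 = {u0, v0}
  B1 = {u1, v1}
  B2 = {u2, v2}
  B3 = {u3, v3}
u0 ∈ B0, v0 ∈ B0 → same block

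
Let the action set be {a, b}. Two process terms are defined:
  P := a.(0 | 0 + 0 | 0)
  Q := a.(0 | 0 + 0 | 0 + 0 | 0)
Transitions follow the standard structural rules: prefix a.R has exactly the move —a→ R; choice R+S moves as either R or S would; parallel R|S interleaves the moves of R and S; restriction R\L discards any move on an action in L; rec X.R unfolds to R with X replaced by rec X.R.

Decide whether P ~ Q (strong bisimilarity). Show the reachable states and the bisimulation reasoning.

P ~ Q

P's transition system — 2 states:
  s0 = a.(0 | 0 + 0 | 0) → -a-> s1
  s1 = 0 | 0 + 0 | 0 → deadlocked
Q's transition system — 2 states:
  t0 = a.(0 | 0 + 0 | 0 + 0 | 0) → -a-> t1
  t1 = 0 | 0 + 0 | 0 + 0 | 0 → deadlocked
Coarsest stable partition (strong bisimilarity classes):
  B0 = {s0, t0}
  B1 = {s1, t1}
s0 ∈ B0, t0 ∈ B0 → same block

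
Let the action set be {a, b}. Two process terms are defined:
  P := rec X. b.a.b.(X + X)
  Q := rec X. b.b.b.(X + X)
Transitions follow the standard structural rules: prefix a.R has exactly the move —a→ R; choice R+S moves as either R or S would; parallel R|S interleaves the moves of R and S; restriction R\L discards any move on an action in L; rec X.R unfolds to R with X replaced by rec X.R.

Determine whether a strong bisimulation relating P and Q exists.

P's transition system — 4 states:
  u0 = rec X. b.a.b.(X + X) | =b=> u1
  u1 = a.b.((rec X. b.a.b.(X + X)) + (rec X. b.a.b.(X + X))) | =a=> u2
  u2 = b.((rec X. b.a.b.(X + X)) + (rec X. b.a.b.(X + X))) | =b=> u3
  u3 = (rec X. b.a.b.(X + X)) + (rec X. b.a.b.(X + X)) | =b=> u1
Q's transition system — 4 states:
  v0 = rec X. b.b.b.(X + X) | =b=> v1
  v1 = b.b.((rec X. b.b.b.(X + X)) + (rec X. b.b.b.(X + X))) | =b=> v2
  v2 = b.((rec X. b.b.b.(X + X)) + (rec X. b.b.b.(X + X))) | =b=> v3
  v3 = (rec X. b.b.b.(X + X)) + (rec X. b.b.b.(X + X)) | =b=> v1
Bisimilarity quotient blocks:
  B0 = {u0, u3}
  B1 = {u1}
  B2 = {u2}
  B3 = {v0, v1, v2, v3}
u0 ∈ B0, v0 ∈ B3 → different blocks

P ≁ Q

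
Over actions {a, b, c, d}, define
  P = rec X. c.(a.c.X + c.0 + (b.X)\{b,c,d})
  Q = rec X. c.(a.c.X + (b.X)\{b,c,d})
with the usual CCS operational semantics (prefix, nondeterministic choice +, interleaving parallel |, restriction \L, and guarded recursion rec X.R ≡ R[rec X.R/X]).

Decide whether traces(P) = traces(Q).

trace-distinct — witness ⟨cc⟩

Reachable graph of P (4 states):
  s0 = rec X. c.(a.c.X + c.0 + (b.X)\{b,c,d}) has moves --c--▸ s1
  s1 = a.c.(rec X. c.(a.c.X + c.0 + (b.X)\{b,c,d})) + c.0 + (b.(rec X. c.(a.c.X + c.0 + (b.X)\{b,c,d})))\{b,c,d} has moves --a--▸ s2, --c--▸ s3
  s2 = c.(rec X. c.(a.c.X + c.0 + (b.X)\{b,c,d})) has moves --c--▸ s0
  s3 = 0 has moves deadlocked
Reachable graph of Q (3 states):
  t0 = rec X. c.(a.c.X + (b.X)\{b,c,d}) has moves --c--▸ t1
  t1 = a.c.(rec X. c.(a.c.X + (b.X)\{b,c,d})) + (b.(rec X. c.(a.c.X + (b.X)\{b,c,d})))\{b,c,d} has moves --a--▸ t2
  t2 = c.(rec X. c.(a.c.X + (b.X)\{b,c,d})) has moves --c--▸ t0
Executing cc from P (initial set {s0}):
  step 1 (c): {s1}
  step 2 (c): {s3}
  P completes σ.
Executing cc from Q (initial set {t0}):
  step 1 (c): {t1}
  step 2 (c): ∅ (Q stuck)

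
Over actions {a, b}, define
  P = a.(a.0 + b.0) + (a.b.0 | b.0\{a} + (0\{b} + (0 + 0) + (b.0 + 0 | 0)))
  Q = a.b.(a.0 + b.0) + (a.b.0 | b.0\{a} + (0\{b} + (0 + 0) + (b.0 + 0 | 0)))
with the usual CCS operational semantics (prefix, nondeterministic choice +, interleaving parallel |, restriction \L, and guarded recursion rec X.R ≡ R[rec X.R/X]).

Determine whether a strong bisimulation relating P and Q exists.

P ≁ Q

Reachable graph of P (8 states):
  m0 = a.(a.0 + b.0) + (a.b.0 | b.0\{a} + (0\{b} + (0 + 0) + (b.0 + 0 | 0))) :: —a→ m1, —a→ m2, —b→ m3, —b→ m4
  m1 = a.0 + b.0 :: —a→ m3, —b→ m3
  m2 = b.0 | b.0\{a} :: —b→ m5, —b→ m6
  m3 = 0 :: stopped
  m4 = a.b.0 | 0\{a} :: —a→ m6
  m5 = 0 | b.0\{a} :: —b→ m7
  m6 = b.0 | 0\{a} :: —b→ m7
  m7 = 0 | 0\{a} :: stopped
Reachable graph of Q (9 states):
  n0 = a.b.(a.0 + b.0) + (a.b.0 | b.0\{a} + (0\{b} + (0 + 0) + (b.0 + 0 | 0))) :: —a→ n1, —a→ n2, —b→ n3, —b→ n4
  n1 = b.(a.0 + b.0) :: —b→ n5
  n2 = b.0 | b.0\{a} :: —b→ n6, —b→ n7
  n3 = 0 :: stopped
  n4 = a.b.0 | 0\{a} :: —a→ n7
  n5 = a.0 + b.0 :: —a→ n3, —b→ n3
  n6 = 0 | b.0\{a} :: —b→ n8
  n7 = b.0 | 0\{a} :: —b→ n8
  n8 = 0 | 0\{a} :: stopped
Coarsest stable partition (strong bisimilarity classes):
  B0 = {m0}
  B1 = {m4, n4}
  B2 = {m5, m6, n6, n7}
  B3 = {m3, m7, n3, n8}
  B4 = {m2, n2}
  B5 = {m1, n5}
  B6 = {n0}
  B7 = {n1}
m0 ∈ B0, n0 ∈ B6 → different blocks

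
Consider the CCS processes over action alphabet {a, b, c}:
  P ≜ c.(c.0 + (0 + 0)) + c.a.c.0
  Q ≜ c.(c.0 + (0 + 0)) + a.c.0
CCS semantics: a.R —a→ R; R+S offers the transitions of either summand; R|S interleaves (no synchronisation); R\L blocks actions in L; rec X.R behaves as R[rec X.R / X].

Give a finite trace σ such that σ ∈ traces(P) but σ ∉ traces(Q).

ca

P's transition system — 5 states:
  u0 = c.(c.0 + (0 + 0)) + c.a.c.0 ⊢ =c=> u1, =c=> u2
  u1 = a.c.0 ⊢ =a=> u3
  u2 = c.0 + (0 + 0) ⊢ =c=> u4
  u3 = c.0 ⊢ =c=> u4
  u4 = 0 ⊢ deadlocked
Q's transition system — 4 states:
  v0 = c.(c.0 + (0 + 0)) + a.c.0 ⊢ =a=> v1, =c=> v2
  v1 = c.0 ⊢ =c=> v3
  v2 = c.0 + (0 + 0) ⊢ =c=> v3
  v3 = 0 ⊢ deadlocked
Executing ca from P (initial set {u0}):
  [1] c ⇒ {u1, u2}
  [2] a ⇒ {u3}
  ✓ P
Executing ca from Q (initial set {v0}):
  [1] c ⇒ {v2}
  [2] a ⇒ ∅ (Q stuck)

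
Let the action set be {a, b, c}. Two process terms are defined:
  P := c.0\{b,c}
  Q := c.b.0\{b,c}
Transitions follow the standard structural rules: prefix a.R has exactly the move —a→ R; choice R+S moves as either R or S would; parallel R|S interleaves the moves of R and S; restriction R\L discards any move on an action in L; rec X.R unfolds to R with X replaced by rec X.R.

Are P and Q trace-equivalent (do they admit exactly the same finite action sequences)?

LTS(P): 2 reachable states
  u0 = c.0\{b,c} | -c-> u1
  u1 = 0\{b,c} | stopped
LTS(Q): 3 reachable states
  v0 = c.b.0\{b,c} | -c-> v1
  v1 = b.0\{b,c} | -b-> v2
  v2 = 0\{b,c} | stopped
Executing cb from Q (initial set {v0}):
  after c @ step 1: {v1}
  after b @ step 2: {v2}
  Q completes σ.
Executing cb from P (initial set {u0}):
  after c @ step 1: {u1}
  after b @ step 2: ∅  — P cannot continue

trace-distinct — witness ⟨cb⟩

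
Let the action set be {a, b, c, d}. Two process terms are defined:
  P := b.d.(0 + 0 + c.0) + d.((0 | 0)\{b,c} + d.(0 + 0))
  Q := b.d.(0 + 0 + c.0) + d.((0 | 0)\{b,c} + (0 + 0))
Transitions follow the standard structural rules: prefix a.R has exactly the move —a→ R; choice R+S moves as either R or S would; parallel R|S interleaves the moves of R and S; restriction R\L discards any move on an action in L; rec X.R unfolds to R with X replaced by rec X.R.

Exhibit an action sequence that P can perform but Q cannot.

dd

Reachable graph of P (6 states):
  u0 = b.d.(0 + 0 + c.0) + d.((0 | 0)\{b,c} + d.(0 + 0)) :: ··b··> u1, ··d··> u2
  u1 = d.(0 + 0 + c.0) :: ··d··> u3
  u2 = (0 | 0)\{b,c} + d.(0 + 0) :: ··d··> u4
  u3 = 0 + 0 + c.0 :: ··c··> u5
  u4 = 0 + 0 :: ·
  u5 = 0 :: ·
Reachable graph of Q (5 states):
  v0 = b.d.(0 + 0 + c.0) + d.((0 | 0)\{b,c} + (0 + 0)) :: ··b··> v1, ··d··> v2
  v1 = d.(0 + 0 + c.0) :: ··d··> v3
  v2 = (0 | 0)\{b,c} + (0 + 0) :: ·
  v3 = 0 + 0 + c.0 :: ··c··> v4
  v4 = 0 :: ·
Trace ⟨dd⟩ through P, begin at {u0}:
  [1] d ⇒ {u2}
  [2] d ⇒ {u4}
  P completes σ.
Trace ⟨dd⟩ through Q, begin at {v0}:
  [1] d ⇒ {v2}
  [2] d ⇒ no successor for Q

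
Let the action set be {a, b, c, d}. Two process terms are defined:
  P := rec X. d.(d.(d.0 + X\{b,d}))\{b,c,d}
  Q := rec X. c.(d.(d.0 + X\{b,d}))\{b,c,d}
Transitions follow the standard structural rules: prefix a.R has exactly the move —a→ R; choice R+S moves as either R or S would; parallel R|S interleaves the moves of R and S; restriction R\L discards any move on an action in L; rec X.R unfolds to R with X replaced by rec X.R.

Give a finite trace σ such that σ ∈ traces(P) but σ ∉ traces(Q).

d

P's transition system — 2 states:
  p0 = rec X. d.(d.(d.0 + X\{b,d}))\{b,c,d} | ··d··> p1
  p1 = (d.(d.0 + (rec X. d.(d.(d.0 + X\{b,d}))\{b,c,d})\{b,d}))\{b,c,d} | stopped
Q's transition system — 2 states:
  q0 = rec X. c.(d.(d.0 + X\{b,d}))\{b,c,d} | ··c··> q1
  q1 = (d.(d.0 + (rec X. c.(d.(d.0 + X\{b,d}))\{b,c,d})\{b,d}))\{b,c,d} | stopped
Trace ⟨d⟩ through P, begin at {p0}:
  [1] d ⇒ {p1}
  — P admits the full trace.
Trace ⟨d⟩ through Q, begin at {q0}:
  [1] d ⇒ ∅ (Q stuck)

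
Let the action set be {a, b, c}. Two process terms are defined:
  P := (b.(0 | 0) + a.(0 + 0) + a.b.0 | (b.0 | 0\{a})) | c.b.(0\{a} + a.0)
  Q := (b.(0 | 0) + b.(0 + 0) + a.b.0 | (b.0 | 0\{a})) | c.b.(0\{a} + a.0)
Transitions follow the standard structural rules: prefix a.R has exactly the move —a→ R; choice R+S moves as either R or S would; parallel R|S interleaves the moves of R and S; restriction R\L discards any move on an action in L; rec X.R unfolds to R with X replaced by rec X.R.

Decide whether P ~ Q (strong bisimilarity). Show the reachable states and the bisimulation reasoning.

P's transition system — 32 states:
  u0 = (b.(0 | 0) + a.(0 + 0) + a.b.0 | (b.0 | 0\{a})) | c.b.(0\{a} + a.0) | —a→ u1, —a→ u2, —b→ u3, —b→ u4, —c→ u5
  u1 = (0 + 0) | c.b.(0\{a} + a.0) | —c→ u6
  u2 = b.0 | (b.0 | 0\{a}) | c.b.(0\{a} + a.0) | —b→ u7, —b→ u8, —c→ u9
  u3 = 0 | 0 | c.b.(0\{a} + a.0) | —c→ u10
  u4 = a.b.0 | (0 | 0\{a}) | c.b.(0\{a} + a.0) | —a→ u8, —c→ u11
  u5 = (b.(0 | 0) + a.(0 + 0) + a.b.0 | (b.0 | 0\{a})) | b.(0\{a} + a.0) | —a→ u6, —a→ u9, —b→ u10, —b→ u11, —b→ u12
  u6 = (0 + 0) | b.(0\{a} + a.0) | —b→ u13
  u7 = 0 | (b.0 | 0\{a}) | c.b.(0\{a} + a.0) | —b→ u14, —c→ u15
  u8 = b.0 | (0 | 0\{a}) | c.b.(0\{a} + a.0) | —b→ u14, —c→ u16
  u9 = b.0 | (b.0 | 0\{a}) | b.(0\{a} + a.0) | —b→ u15, —b→ u16, —b→ u17
  u10 = 0 | 0 | b.(0\{a} + a.0) | —b→ u18
  u11 = a.b.0 | (0 | 0\{a}) | b.(0\{a} + a.0) | —a→ u16, —b→ u19
  u12 = (b.(0 | 0) + a.(0 + 0) + a.b.0 | (b.0 | 0\{a})) | (0\{a} + a.0) | —a→ u13, —a→ u17, —a→ u20, —b→ u18, —b→ u19
  u13 = (0 + 0) | (0\{a} + a.0) | —a→ u21
  u14 = 0 | (0 | 0\{a}) | c.b.(0\{a} + a.0) | —c→ u22
  u15 = 0 | (b.0 | 0\{a}) | b.(0\{a} + a.0) | —b→ u22, —b→ u23
  u16 = b.0 | (0 | 0\{a}) | b.(0\{a} + a.0) | —b→ u22, —b→ u24
  u17 = b.0 | (b.0 | 0\{a}) | (0\{a} + a.0) | —a→ u25, —b→ u23, —b→ u24
  u18 = 0 | 0 | (0\{a} + a.0) | —a→ u26
  u19 = a.b.0 | (0 | 0\{a}) | (0\{a} + a.0) | —a→ u24, —a→ u27
  u20 = (b.(0 | 0) + a.(0 + 0) + a.b.0 | (b.0 | 0\{a})) | 0 | —a→ u21, —a→ u25, —b→ u26, —b→ u27
  u21 = (0 + 0) | 0 | deadlocked
  u22 = 0 | (0 | 0\{a}) | b.(0\{a} + a.0) | —b→ u28
  u23 = 0 | (b.0 | 0\{a}) | (0\{a} + a.0) | —a→ u29, —b→ u28
  u24 = b.0 | (0 | 0\{a}) | (0\{a} + a.0) | —a→ u30, —b→ u28
  u25 = b.0 | (b.0 | 0\{a}) | 0 | —b→ u29, —b→ u30
  u26 = 0 | 0 | 0 | deadlocked
  u27 = a.b.0 | (0 | 0\{a}) | 0 | —a→ u30
  u28 = 0 | (0 | 0\{a}) | (0\{a} + a.0) | —a→ u31
  u29 = 0 | (b.0 | 0\{a}) | 0 | —b→ u31
  u30 = b.0 | (0 | 0\{a}) | 0 | —b→ u31
  u31 = 0 | (0 | 0\{a}) | 0 | deadlocked
Q's transition system — 32 states:
  v0 = (b.(0 | 0) + b.(0 + 0) + a.b.0 | (b.0 | 0\{a})) | c.b.(0\{a} + a.0) | —a→ v1, —b→ v2, —b→ v3, —b→ v4, —c→ v5
  v1 = b.0 | (b.0 | 0\{a}) | c.b.(0\{a} + a.0) | —b→ v6, —b→ v7, —c→ v8
  v2 = (0 + 0) | c.b.(0\{a} + a.0) | —c→ v9
  v3 = 0 | 0 | c.b.(0\{a} + a.0) | —c→ v10
  v4 = a.b.0 | (0 | 0\{a}) | c.b.(0\{a} + a.0) | —a→ v7, —c→ v11
  v5 = (b.(0 | 0) + b.(0 + 0) + a.b.0 | (b.0 | 0\{a})) | b.(0\{a} + a.0) | —a→ v8, —b→ v10, —b→ v11, —b→ v12, —b→ v9
  v6 = 0 | (b.0 | 0\{a}) | c.b.(0\{a} + a.0) | —b→ v13, —c→ v14
  v7 = b.0 | (0 | 0\{a}) | c.b.(0\{a} + a.0) | —b→ v13, —c→ v15
  v8 = b.0 | (b.0 | 0\{a}) | b.(0\{a} + a.0) | —b→ v14, —b→ v15, —b→ v16
  v9 = (0 + 0) | b.(0\{a} + a.0) | —b→ v17
  v10 = 0 | 0 | b.(0\{a} + a.0) | —b→ v18
  v11 = a.b.0 | (0 | 0\{a}) | b.(0\{a} + a.0) | —a→ v15, —b→ v19
  v12 = (b.(0 | 0) + b.(0 + 0) + a.b.0 | (b.0 | 0\{a})) | (0\{a} + a.0) | —a→ v16, —a→ v20, —b→ v17, —b→ v18, —b→ v19
  v13 = 0 | (0 | 0\{a}) | c.b.(0\{a} + a.0) | —c→ v21
  v14 = 0 | (b.0 | 0\{a}) | b.(0\{a} + a.0) | —b→ v21, —b→ v22
  v15 = b.0 | (0 | 0\{a}) | b.(0\{a} + a.0) | —b→ v21, —b→ v23
  v16 = b.0 | (b.0 | 0\{a}) | (0\{a} + a.0) | —a→ v24, —b→ v22, —b→ v23
  v17 = (0 + 0) | (0\{a} + a.0) | —a→ v25
  v18 = 0 | 0 | (0\{a} + a.0) | —a→ v26
  v19 = a.b.0 | (0 | 0\{a}) | (0\{a} + a.0) | —a→ v23, —a→ v27
  v20 = (b.(0 | 0) + b.(0 + 0) + a.b.0 | (b.0 | 0\{a})) | 0 | —a→ v24, —b→ v25, —b→ v26, —b→ v27
  v21 = 0 | (0 | 0\{a}) | b.(0\{a} + a.0) | —b→ v28
  v22 = 0 | (b.0 | 0\{a}) | (0\{a} + a.0) | —a→ v29, —b→ v28
  v23 = b.0 | (0 | 0\{a}) | (0\{a} + a.0) | —a→ v30, —b→ v28
  v24 = b.0 | (b.0 | 0\{a}) | 0 | —b→ v29, —b→ v30
  v25 = (0 + 0) | 0 | deadlocked
  v26 = 0 | 0 | 0 | deadlocked
  v27 = a.b.0 | (0 | 0\{a}) | 0 | —a→ v30
  v28 = 0 | (0 | 0\{a}) | (0\{a} + a.0) | —a→ v31
  v29 = 0 | (b.0 | 0\{a}) | 0 | —b→ v31
  v30 = b.0 | (0 | 0\{a}) | 0 | —b→ v31
  v31 = 0 | (0 | 0\{a}) | 0 | deadlocked
Bisimilarity quotient blocks:
  B0 = {u0}
  B1 = {u1, u14, u3, v13, v2, v3}
  B2 = {u10, u22, u6, v10, v21, v9}
  B3 = {u13, u18, u28, v17, v18, v28}
  B4 = {u21, u26, u31, v25, v26, v31}
  B5 = {u5}
  B6 = {u12}
  B7 = {u20}
  B8 = {u25, v24}
  B9 = {u29, u30, v29, v30}
  B10 = {u27, v27}
  B11 = {u17, v16}
  B12 = {u23, u24, v22, v23}
  B13 = {u19, v19}
  B14 = {u9, v8}
  B15 = {u15, u16, v14, v15}
  B16 = {u11, v11}
  B17 = {u2, v1}
  B18 = {u7, u8, v6, v7}
  B19 = {u4, v4}
  B20 = {v0}
  B21 = {v5}
  B22 = {v12}
  B23 = {v20}
u0 ∈ B0, v0 ∈ B20 → different blocks

P ≁ Q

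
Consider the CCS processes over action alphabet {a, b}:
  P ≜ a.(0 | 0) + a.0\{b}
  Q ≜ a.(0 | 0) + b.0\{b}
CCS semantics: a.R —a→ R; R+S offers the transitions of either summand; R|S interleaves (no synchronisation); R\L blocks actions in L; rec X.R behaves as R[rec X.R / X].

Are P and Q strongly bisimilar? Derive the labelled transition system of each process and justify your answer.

P's transition system — 3 states:
  s0 = a.(0 | 0) + a.0\{b} ⊢ ··a··> s1, ··a··> s2
  s1 = 0 | 0 ⊢ (no moves)
  s2 = 0\{b} ⊢ (no moves)
Q's transition system — 3 states:
  t0 = a.(0 | 0) + b.0\{b} ⊢ ··a··> t1, ··b··> t2
  t1 = 0 | 0 ⊢ (no moves)
  t2 = 0\{b} ⊢ (no moves)
Coarsest stable partition (strong bisimilarity classes):
  B0 = {s0}
  B1 = {s1, s2, t1, t2}
  B2 = {t0}
s0 ∈ B0, t0 ∈ B2 → different blocks

P ≁ Q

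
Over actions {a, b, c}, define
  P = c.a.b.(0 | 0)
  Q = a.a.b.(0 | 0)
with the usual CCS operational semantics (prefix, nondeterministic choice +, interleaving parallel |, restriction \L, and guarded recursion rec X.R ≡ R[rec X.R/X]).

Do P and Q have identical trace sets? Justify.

P's transition system — 4 states:
  m0 = c.a.b.(0 | 0) has moves =c=> m1
  m1 = a.b.(0 | 0) has moves =a=> m2
  m2 = b.(0 | 0) has moves =b=> m3
  m3 = 0 | 0 has moves deadlocked
Q's transition system — 4 states:
  n0 = a.a.b.(0 | 0) has moves =a=> n1
  n1 = a.b.(0 | 0) has moves =a=> n2
  n2 = b.(0 | 0) has moves =b=> n3
  n3 = 0 | 0 has moves deadlocked
Run σ = ⟨c⟩ on P: start {m0}
  [1] c ⇒ {m1}
  P completes σ.
Run σ = ⟨c⟩ on Q: start {n0}
  [1] c ⇒ ∅ (Q stuck)

traces(P) ≠ traces(Q) — witness ⟨c⟩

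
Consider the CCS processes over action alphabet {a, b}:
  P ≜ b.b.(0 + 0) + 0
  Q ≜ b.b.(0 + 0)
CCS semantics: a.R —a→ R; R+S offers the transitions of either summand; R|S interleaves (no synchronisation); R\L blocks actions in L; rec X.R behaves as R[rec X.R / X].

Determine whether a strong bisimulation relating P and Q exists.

P's transition system — 3 states:
  m0 = b.b.(0 + 0) + 0 ⊢ —b→ m1
  m1 = b.(0 + 0) ⊢ —b→ m2
  m2 = 0 + 0 ⊢ deadlocked
Q's transition system — 3 states:
  n0 = b.b.(0 + 0) ⊢ —b→ n1
  n1 = b.(0 + 0) ⊢ —b→ n2
  n2 = 0 + 0 ⊢ deadlocked
Bisimilarity quotient blocks:
  B0 = {m0, n0}
  B1 = {m1, n1}
  B2 = {m2, n2}
m0 ∈ B0, n0 ∈ B0 → same block

YES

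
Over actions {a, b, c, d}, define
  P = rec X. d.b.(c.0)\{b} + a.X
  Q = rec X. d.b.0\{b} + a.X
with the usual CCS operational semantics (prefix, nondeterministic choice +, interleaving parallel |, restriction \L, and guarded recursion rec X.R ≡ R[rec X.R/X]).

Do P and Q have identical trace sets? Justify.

Reachable graph of P (4 states):
  p0 = rec X. d.b.(c.0)\{b} + a.X :: --a--▸ p0, --d--▸ p1
  p1 = b.(c.0)\{b} :: --b--▸ p2
  p2 = (c.0)\{b} :: --c--▸ p3
  p3 = 0\{b} :: ∅
Reachable graph of Q (3 states):
  q0 = rec X. d.b.0\{b} + a.X :: --a--▸ q0, --d--▸ q1
  q1 = b.0\{b} :: --b--▸ q2
  q2 = 0\{b} :: ∅
Executing dbc from P (initial set {p0}):
  step 1 (d): {p1}
  step 2 (b): {p2}
  step 3 (c): {p3}
  P completes σ.
Executing dbc from Q (initial set {q0}):
  step 1 (d): {q1}
  step 2 (b): {q2}
  step 3 (c): no successor for Q

trace-distinct — witness ⟨dbc⟩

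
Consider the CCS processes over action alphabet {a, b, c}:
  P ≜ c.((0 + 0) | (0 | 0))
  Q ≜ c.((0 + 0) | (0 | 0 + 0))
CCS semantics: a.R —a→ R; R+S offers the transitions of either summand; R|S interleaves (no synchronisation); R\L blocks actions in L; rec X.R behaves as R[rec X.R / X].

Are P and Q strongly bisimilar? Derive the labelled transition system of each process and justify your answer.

YES

P's transition system — 2 states:
  s0 = c.((0 + 0) | (0 | 0)) → -c-> s1
  s1 = (0 + 0) | (0 | 0) → deadlocked
Q's transition system — 2 states:
  t0 = c.((0 + 0) | (0 | 0 + 0)) → -c-> t1
  t1 = (0 + 0) | (0 | 0 + 0) → deadlocked
Partition-refinement fixed point:
  B0 = {s0, t0}
  B1 = {s1, t1}
s0 ∈ B0, t0 ∈ B0 → same block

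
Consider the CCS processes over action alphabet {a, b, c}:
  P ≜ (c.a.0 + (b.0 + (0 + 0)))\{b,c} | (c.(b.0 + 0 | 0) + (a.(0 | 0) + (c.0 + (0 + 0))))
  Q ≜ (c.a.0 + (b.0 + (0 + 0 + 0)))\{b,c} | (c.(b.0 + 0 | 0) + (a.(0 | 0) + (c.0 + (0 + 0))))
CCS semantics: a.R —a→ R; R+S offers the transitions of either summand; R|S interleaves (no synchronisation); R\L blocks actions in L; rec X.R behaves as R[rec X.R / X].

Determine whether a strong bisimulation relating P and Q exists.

P's transition system — 4 states:
  m0 = (c.a.0 + (b.0 + (0 + 0)))\{b,c} | (c.(b.0 + 0 | 0) + (a.(0 | 0) + (c.0 + (0 + 0)))) has moves ··a··> m1, ··c··> m2, ··c··> m3
  m1 = (c.a.0 + (b.0 + (0 + 0)))\{b,c} | (0 | 0) has moves deadlocked
  m2 = (c.a.0 + (b.0 + (0 + 0)))\{b,c} | (b.0 + 0 | 0) has moves ··b··> m3
  m3 = (c.a.0 + (b.0 + (0 + 0)))\{b,c} | 0 has moves deadlocked
Q's transition system — 4 states:
  n0 = (c.a.0 + (b.0 + (0 + 0 + 0)))\{b,c} | (c.(b.0 + 0 | 0) + (a.(0 | 0) + (c.0 + (0 + 0)))) has moves ··a··> n1, ··c··> n2, ··c··> n3
  n1 = (c.a.0 + (b.0 + (0 + 0 + 0)))\{b,c} | (0 | 0) has moves deadlocked
  n2 = (c.a.0 + (b.0 + (0 + 0 + 0)))\{b,c} | (b.0 + 0 | 0) has moves ··b··> n3
  n3 = (c.a.0 + (b.0 + (0 + 0 + 0)))\{b,c} | 0 has moves deadlocked
Bisimilarity quotient blocks:
  B0 = {m0, n0}
  B1 = {m1, m3, n1, n3}
  B2 = {m2, n2}
m0 ∈ B0, n0 ∈ B0 → same block

YES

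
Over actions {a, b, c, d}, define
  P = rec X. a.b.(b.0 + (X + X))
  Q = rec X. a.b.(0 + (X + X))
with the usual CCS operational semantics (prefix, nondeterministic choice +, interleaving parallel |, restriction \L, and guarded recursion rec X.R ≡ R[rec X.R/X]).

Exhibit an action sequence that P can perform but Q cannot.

P's transition system — 4 states:
  s0 = rec X. a.b.(b.0 + (X + X)) → =a=> s1
  s1 = b.(b.0 + ((rec X. a.b.(b.0 + (X + X))) + (rec X. a.b.(b.0 + (X + X))))) → =b=> s2
  s2 = b.0 + ((rec X. a.b.(b.0 + (X + X))) + (rec X. a.b.(b.0 + (X + X)))) → =a=> s1, =b=> s3
  s3 = 0 → ·
Q's transition system — 3 states:
  t0 = rec X. a.b.(0 + (X + X)) → =a=> t1
  t1 = b.(0 + ((rec X. a.b.(0 + (X + X))) + (rec X. a.b.(0 + (X + X))))) → =b=> t2
  t2 = 0 + ((rec X. a.b.(0 + (X + X))) + (rec X. a.b.(0 + (X + X)))) → =a=> t1
Executing abb from P (initial set {s0}):
  step 1 (a): {s1}
  step 2 (b): {s2}
  step 3 (b): {s3}
  P completes σ.
Executing abb from Q (initial set {t0}):
  step 1 (a): {t1}
  step 2 (b): {t2}
  step 3 (b): ∅  — Q cannot continue

abb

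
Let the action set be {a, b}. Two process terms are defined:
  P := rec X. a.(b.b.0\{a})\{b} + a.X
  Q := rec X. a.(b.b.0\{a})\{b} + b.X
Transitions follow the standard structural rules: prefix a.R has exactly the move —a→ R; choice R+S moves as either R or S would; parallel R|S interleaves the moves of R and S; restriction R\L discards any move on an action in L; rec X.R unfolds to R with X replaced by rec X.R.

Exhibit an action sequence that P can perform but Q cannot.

LTS(P): 2 reachable states
  u0 = rec X. a.(b.b.0\{a})\{b} + a.X ⊢ ··a··> u0, ··a··> u1
  u1 = (b.b.0\{a})\{b} ⊢ ·
LTS(Q): 2 reachable states
  v0 = rec X. a.(b.b.0\{a})\{b} + b.X ⊢ ··a··> v1, ··b··> v0
  v1 = (b.b.0\{a})\{b} ⊢ ·
Run σ = ⟨aa⟩ on P: start {u0}
  step 1 (a): {u0, u1}
  step 2 (a): {u0, u1}
  ✓ P
Run σ = ⟨aa⟩ on Q: start {v0}
  step 1 (a): {v1}
  step 2 (a): ∅ (Q stuck)

aa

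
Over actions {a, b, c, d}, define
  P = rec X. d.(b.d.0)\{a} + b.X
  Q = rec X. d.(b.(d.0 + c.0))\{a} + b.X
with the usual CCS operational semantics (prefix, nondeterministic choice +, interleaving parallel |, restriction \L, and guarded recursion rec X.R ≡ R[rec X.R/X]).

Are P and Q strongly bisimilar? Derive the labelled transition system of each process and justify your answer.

Reachable graph of P (4 states):
  m0 = rec X. d.(b.d.0)\{a} + b.X has moves --b--▸ m0, --d--▸ m1
  m1 = (b.d.0)\{a} has moves --b--▸ m2
  m2 = (d.0)\{a} has moves --d--▸ m3
  m3 = 0\{a} has moves ∅
Reachable graph of Q (4 states):
  n0 = rec X. d.(b.(d.0 + c.0))\{a} + b.X has moves --b--▸ n0, --d--▸ n1
  n1 = (b.(d.0 + c.0))\{a} has moves --b--▸ n2
  n2 = (d.0 + c.0)\{a} has moves --c--▸ n3, --d--▸ n3
  n3 = 0\{a} has moves ∅
Bisimilarity quotient blocks:
  B0 = {m0}
  B1 = {m1}
  B2 = {m2}
  B3 = {m3, n3}
  B4 = {n0}
  B5 = {n1}
  B6 = {n2}
m0 ∈ B0, n0 ∈ B4 → different blocks

NO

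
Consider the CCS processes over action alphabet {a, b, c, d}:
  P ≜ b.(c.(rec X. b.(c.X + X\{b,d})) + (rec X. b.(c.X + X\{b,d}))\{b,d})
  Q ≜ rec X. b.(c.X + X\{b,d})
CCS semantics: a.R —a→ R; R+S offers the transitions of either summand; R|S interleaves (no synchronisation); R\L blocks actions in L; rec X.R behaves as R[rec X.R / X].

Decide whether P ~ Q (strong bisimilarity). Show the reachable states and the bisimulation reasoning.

P's transition system — 3 states:
  m0 = b.(c.(rec X. b.(c.X + X\{b,d})) + (rec X. b.(c.X + X\{b,d}))\{b,d}) has moves --b--▸ m1
  m1 = c.(rec X. b.(c.X + X\{b,d})) + (rec X. b.(c.X + X\{b,d}))\{b,d} has moves --c--▸ m2
  m2 = rec X. b.(c.X + X\{b,d}) has moves --b--▸ m1
Q's transition system — 2 states:
  n0 = rec X. b.(c.X + X\{b,d}) has moves --b--▸ n1
  n1 = c.(rec X. b.(c.X + X\{b,d})) + (rec X. b.(c.X + X\{b,d}))\{b,d} has moves --c--▸ n0
Bisimilarity quotient blocks:
  B0 = {m0, m2, n0}
  B1 = {m1, n1}
m0 ∈ B0, n0 ∈ B0 → same block

bisimilar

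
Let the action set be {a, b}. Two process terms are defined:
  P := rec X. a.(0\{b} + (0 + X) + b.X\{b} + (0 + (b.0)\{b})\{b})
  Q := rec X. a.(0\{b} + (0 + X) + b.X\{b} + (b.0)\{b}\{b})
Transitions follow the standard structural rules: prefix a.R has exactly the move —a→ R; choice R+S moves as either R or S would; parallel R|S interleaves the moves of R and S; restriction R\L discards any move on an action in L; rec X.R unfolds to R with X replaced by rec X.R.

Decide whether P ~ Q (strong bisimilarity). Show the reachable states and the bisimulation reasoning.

LTS(P): 4 reachable states
  u0 = rec X. a.(0\{b} + (0 + X) + b.X\{b} + (0 + (b.0)\{b})\{b}) :: —a→ u1
  u1 = 0\{b} + (0 + (rec X. a.(0\{b} + (0 + X) + b.X\{b} + (0 + (b.0)\{b})\{b}))) + b.(rec X. a.(0\{b} + (0 + X) + b.X\{b} + (0 + (b.0)\{b})\{b}))\{b} + (0 + (b.0)\{b})\{b} :: —a→ u1, —b→ u2
  u2 = (rec X. a.(0\{b} + (0 + X) + b.X\{b} + (0 + (b.0)\{b})\{b}))\{b} :: —a→ u3
  u3 = (0\{b} + (0 + (rec X. a.(0\{b} + (0 + X) + b.X\{b} + (0 + (b.0)\{b})\{b}))) + b.(rec X. a.(0\{b} + (0 + X) + b.X\{b} + (0 + (b.0)\{b})\{b}))\{b} + (0 + (b.0)\{b})\{b})\{b} :: —a→ u3
LTS(Q): 4 reachable states
  v0 = rec X. a.(0\{b} + (0 + X) + b.X\{b} + (b.0)\{b}\{b}) :: —a→ v1
  v1 = 0\{b} + (0 + (rec X. a.(0\{b} + (0 + X) + b.X\{b} + (b.0)\{b}\{b}))) + b.(rec X. a.(0\{b} + (0 + X) + b.X\{b} + (b.0)\{b}\{b}))\{b} + (b.0)\{b}\{b} :: —a→ v1, —b→ v2
  v2 = (rec X. a.(0\{b} + (0 + X) + b.X\{b} + (b.0)\{b}\{b}))\{b} :: —a→ v3
  v3 = (0\{b} + (0 + (rec X. a.(0\{b} + (0 + X) + b.X\{b} + (b.0)\{b}\{b}))) + b.(rec X. a.(0\{b} + (0 + X) + b.X\{b} + (b.0)\{b}\{b}))\{b} + (b.0)\{b}\{b})\{b} :: —a→ v3
Partition-refinement fixed point:
  B0 = {u0, v0}
  B1 = {u1, v1}
  B2 = {u2, u3, v2, v3}
u0 ∈ B0, v0 ∈ B0 → same block

bisimilar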